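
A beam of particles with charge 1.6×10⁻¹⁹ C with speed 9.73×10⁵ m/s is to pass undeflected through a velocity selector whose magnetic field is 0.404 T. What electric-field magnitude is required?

For straight-line motion qE = qvB, so E = vB.
E = 9.73×10⁵ × 0.404 = 3.93×10⁵ V/m.

E = 3.93×10⁵ V/m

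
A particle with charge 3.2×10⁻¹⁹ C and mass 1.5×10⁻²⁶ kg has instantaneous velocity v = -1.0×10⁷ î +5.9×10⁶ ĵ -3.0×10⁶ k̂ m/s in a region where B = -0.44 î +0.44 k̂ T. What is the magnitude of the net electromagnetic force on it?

|F| ≈ 2.17×10⁻¹² N

v×B = (2.60×10⁶, 5.72×10⁶, 2.60×10⁶) N/C.
F = q v×B = (3.2×10⁻¹⁹ C)·(2.60×10⁶, 5.72×10⁶, 2.60×10⁶) = (8.31×10⁻¹³, 1.83×10⁻¹², 8.31×10⁻¹³) N.
|F| = 2.17×10⁻¹² N.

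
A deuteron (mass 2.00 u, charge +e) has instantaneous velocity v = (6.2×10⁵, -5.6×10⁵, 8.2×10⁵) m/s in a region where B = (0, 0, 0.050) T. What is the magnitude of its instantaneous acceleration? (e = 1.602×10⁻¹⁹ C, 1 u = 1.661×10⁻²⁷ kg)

|a| ≈ 2.01×10¹² m/s²

v×B = (-2.80×10⁴, -3.10×10⁴, 0) N/C.
F = q v×B = (1.602×10⁻¹⁹ C)·(-2.80×10⁴, -3.10×10⁴, 0) = (-4.49×10⁻¹⁵, -4.97×10⁻¹⁵, 0) N.
|a| = |F|/m = 6.692×10⁻¹⁵/3.322×10⁻²⁷ ≈ 2.01×10¹² m/s².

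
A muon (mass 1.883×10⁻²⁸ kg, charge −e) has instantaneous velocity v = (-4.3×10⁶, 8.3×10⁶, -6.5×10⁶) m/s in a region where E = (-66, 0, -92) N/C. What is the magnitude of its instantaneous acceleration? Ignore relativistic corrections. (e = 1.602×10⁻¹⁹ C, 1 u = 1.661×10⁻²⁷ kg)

Only an electric field acts, so F = qE = (−1.602×10⁻¹⁹ C)·(-66.0, 0, -92.0) = (1.06×10⁻¹⁷, 0, 1.47×10⁻¹⁷) N.
|a| = |F|/m = 1.814×10⁻¹⁷/1.883×10⁻²⁸ ≈ 9.63×10¹⁰ m/s².

|a| ≈ 9.63×10¹⁰ m/s²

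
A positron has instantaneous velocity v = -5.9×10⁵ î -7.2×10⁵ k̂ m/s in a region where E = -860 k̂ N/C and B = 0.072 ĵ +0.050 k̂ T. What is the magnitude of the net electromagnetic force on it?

v×B = (5.18×10⁴, 2.95×10⁴, -4.25×10⁴) N/C.
E + v×B = (5.18×10⁴, 2.95×10⁴, -4.33×10⁴) N/C.
F = q(E + v×B) = (1.602×10⁻¹⁹ C)·(5.18×10⁴, 2.95×10⁴, -4.33×10⁴) = (8.30×10⁻¹⁵, 4.73×10⁻¹⁵, -6.94×10⁻¹⁵) N.
|F| = 1.18×10⁻¹⁴ N.

|F| ≈ 1.18×10⁻¹⁴ N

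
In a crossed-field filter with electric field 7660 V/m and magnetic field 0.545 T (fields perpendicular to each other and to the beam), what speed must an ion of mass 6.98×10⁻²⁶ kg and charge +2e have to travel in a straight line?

v = 1.41×10⁴ m/s

Zero net Lorentz force requires |qE| = |q v×B|, i.e. E = vB.
v = E/B = 7660/0.545 = 1.41×10⁴ m/s.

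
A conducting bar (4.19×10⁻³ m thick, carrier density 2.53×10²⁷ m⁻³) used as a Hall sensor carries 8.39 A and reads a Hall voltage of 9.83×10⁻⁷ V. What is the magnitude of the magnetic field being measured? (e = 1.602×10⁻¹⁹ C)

B ≈ 0.199 T

From V_H = IB/(n e t), B = V_H n e t / I.
B = (9.83×10⁻⁷)(2.53×10²⁷)(1.602×10⁻¹⁹)(4.19×10⁻³)/8.39 ≈ 0.199 T.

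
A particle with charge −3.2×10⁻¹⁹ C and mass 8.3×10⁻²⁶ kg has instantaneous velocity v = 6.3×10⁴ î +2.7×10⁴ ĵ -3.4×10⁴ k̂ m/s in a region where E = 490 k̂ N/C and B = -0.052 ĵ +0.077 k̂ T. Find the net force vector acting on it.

v×B = (311, -4850, -3280) N/C.
E + v×B = (311, -4850, -2790) N/C.
F = q(E + v×B) = (−3.2×10⁻¹⁹ C)·(311, -4850, -2790) = (-9.95×10⁻¹⁷, 1.55×10⁻¹⁵, 8.92×10⁻¹⁶) N.

F ≈ (-9.95×10⁻¹⁷, 1.55×10⁻¹⁵, 8.92×10⁻¹⁶) N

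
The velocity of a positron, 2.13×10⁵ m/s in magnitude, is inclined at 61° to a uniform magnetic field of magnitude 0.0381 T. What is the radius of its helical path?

r ≈ 2.78×10⁻⁵ m

v⊥ = v sinθ = 2.13×10⁵·sin61° ≈ 1.863×10⁵ m/s.
r = m v⊥/(|q|B) = (9.109×10⁻³¹)(1.863×10⁵)/((1.602×10⁻¹⁹)(0.0381)) ≈ 2.78×10⁻⁵ m.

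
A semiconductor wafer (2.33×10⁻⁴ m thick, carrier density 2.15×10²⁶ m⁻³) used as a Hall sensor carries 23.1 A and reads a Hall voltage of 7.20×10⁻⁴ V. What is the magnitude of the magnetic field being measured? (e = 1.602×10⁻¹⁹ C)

From V_H = IB/(n e t), B = V_H n e t / I.
B = (7.20×10⁻⁴)(2.15×10²⁶)(1.602×10⁻¹⁹)(2.33×10⁻⁴)/23.1 ≈ 0.250 T.

B ≈ 0.250 T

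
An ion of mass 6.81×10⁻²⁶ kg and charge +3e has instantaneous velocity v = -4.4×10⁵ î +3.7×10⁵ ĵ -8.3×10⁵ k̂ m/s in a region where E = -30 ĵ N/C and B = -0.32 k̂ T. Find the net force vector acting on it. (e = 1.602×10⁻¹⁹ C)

v×B = (-1.18×10⁵, -1.41×10⁵, 0) N/C.
E + v×B = (-1.18×10⁵, -1.41×10⁵, 0) N/C.
F = q(E + v×B) = (4.806×10⁻¹⁹ C)·(-1.18×10⁵, -1.41×10⁵, 0) = (-5.69×10⁻¹⁴, -6.77×10⁻¹⁴, 0) N.

F ≈ (-5.69×10⁻¹⁴, -6.77×10⁻¹⁴, 0) N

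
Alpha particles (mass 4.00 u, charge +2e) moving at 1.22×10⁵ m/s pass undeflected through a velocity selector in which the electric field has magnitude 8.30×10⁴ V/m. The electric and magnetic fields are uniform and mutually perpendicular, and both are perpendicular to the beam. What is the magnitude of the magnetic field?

Balance of forces in the selector: qE = qvB ⇒ B = E/v.
B = 8.30×10⁴/1.22×10⁵ = 0.680 T.

B = 0.680 T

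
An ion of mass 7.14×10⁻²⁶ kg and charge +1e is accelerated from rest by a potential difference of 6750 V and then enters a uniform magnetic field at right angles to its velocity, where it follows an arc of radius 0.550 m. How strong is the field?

B ≈ 0.141 T

v = √(2|q|V/m) = √(2·1.602×10⁻¹⁹·6750/7.14×10⁻²⁶) ≈ 1.740×10⁵ m/s.
B = mv/(|q|r) = (7.14×10⁻²⁶)(1.740×10⁵)/((1.602×10⁻¹⁹)(0.550)) ≈ 0.141 T.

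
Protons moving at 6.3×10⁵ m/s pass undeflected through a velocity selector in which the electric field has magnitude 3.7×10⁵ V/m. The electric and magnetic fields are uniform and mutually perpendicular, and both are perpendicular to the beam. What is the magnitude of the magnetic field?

B = 0.59 T

Balance of forces in the selector: qE = qvB ⇒ B = E/v.
B = 3.7×10⁵/6.3×10⁵ = 0.59 T.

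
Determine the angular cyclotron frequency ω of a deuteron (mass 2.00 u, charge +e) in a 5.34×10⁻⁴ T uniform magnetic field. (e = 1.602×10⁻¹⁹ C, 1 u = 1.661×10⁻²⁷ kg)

ω = |q|B/m.
ω = (1.602×10⁻¹⁹)(5.34×10⁻⁴)/3.322×10⁻²⁷ ≈ 2.58×10⁴ rad/s.

ω ≈ 2.58×10⁴ rad/s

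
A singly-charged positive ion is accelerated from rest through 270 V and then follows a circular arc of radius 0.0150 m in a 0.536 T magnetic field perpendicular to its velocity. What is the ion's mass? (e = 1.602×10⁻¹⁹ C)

Combine |q|V = ½mv² and r = mv/(|q|B): eliminate v to get m = qB²r²/(2V).
m = (1.602×10⁻¹⁹)(0.536)²(0.0150)²/(2·270) ≈ 1.92×10⁻²⁶ kg.

m ≈ 1.92×10⁻²⁶ kg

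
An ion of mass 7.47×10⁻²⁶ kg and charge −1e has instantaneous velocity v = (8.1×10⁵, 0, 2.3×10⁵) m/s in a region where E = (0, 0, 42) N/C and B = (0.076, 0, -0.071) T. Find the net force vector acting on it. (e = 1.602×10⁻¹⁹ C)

F ≈ (0, -1.20×10⁻¹⁴, -6.73×10⁻¹⁸) N

v×B = (0, 7.50×10⁴, 0) N/C.
E + v×B = (0, 7.50×10⁴, 42.0) N/C.
F = q(E + v×B) = (−1.602×10⁻¹⁹ C)·(0, 7.50×10⁴, 42.0) = (0, -1.20×10⁻¹⁴, -6.73×10⁻¹⁸) N.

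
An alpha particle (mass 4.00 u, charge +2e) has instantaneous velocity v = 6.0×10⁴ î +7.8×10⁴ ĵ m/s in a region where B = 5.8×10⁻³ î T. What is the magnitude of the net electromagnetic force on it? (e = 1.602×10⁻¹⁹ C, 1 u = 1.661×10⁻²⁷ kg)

|F| ≈ 1.45×10⁻¹⁶ N

v×B = (0, 0, -452) N/C.
F = q v×B = (3.204×10⁻¹⁹ C)·(0, 0, -452) = (0, 0, -1.45×10⁻¹⁶) N.
|F| = 1.45×10⁻¹⁶ N.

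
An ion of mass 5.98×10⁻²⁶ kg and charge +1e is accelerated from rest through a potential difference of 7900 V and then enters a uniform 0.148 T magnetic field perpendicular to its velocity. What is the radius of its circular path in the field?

r ≈ 0.519 m

Acceleration: |q|V = ½mv² ⇒ v = √(2|q|V/m) = √(2·1.602×10⁻¹⁹·7900/5.98×10⁻²⁶) ≈ 2.057×10⁵ m/s.
In the field: r = mv/(|q|B) = (5.98×10⁻²⁶)(2.057×10⁵)/((1.602×10⁻¹⁹)(0.148)) ≈ 0.519 m.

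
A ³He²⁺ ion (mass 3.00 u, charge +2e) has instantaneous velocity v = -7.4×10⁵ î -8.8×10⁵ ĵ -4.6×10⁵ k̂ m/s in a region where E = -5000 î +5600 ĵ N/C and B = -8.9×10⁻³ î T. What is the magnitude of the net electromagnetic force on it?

v×B = (0, 4090, -7830) N/C.
E + v×B = (-5000, 9690, -7830) N/C.
F = q(E + v×B) = (3.204×10⁻¹⁹ C)·(-5000, 9690, -7830) = (-1.60×10⁻¹⁵, 3.11×10⁻¹⁵, -2.51×10⁻¹⁵) N.
|F| = 4.30×10⁻¹⁵ N.

|F| ≈ 4.30×10⁻¹⁵ N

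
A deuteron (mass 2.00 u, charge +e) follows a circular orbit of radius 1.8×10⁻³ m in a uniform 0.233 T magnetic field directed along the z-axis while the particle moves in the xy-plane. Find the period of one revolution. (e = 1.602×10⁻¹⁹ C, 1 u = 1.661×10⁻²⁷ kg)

T ≈ 5.59×10⁻⁷ s

The cyclotron period depends only on m, q, B: T = 2πm/(|q|B).
T = 2π(3.322×10⁻²⁷)/((1.602×10⁻¹⁹)(0.233)) ≈ 5.59×10⁻⁷ s.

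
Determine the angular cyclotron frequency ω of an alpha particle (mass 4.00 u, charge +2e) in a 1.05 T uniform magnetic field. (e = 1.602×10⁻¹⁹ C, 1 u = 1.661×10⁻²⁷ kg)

ω ≈ 5.06×10⁷ rad/s

ω = |q|B/m.
ω = (3.204×10⁻¹⁹)(1.05)/6.644×10⁻²⁷ ≈ 5.06×10⁷ rad/s.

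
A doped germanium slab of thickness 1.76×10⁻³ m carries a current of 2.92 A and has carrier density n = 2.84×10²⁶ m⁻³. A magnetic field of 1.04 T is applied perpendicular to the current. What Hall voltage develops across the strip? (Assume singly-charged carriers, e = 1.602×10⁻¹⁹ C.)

V_H ≈ 3.79×10⁻⁵ V

V_H = IB/(n e t).
V_H = (2.92)(1.04)/((2.84×10²⁶)(1.602×10⁻¹⁹)(1.76×10⁻³)) ≈ 3.79×10⁻⁵ V.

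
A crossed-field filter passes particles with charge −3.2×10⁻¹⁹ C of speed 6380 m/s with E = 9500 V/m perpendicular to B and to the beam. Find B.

Balance of forces in the selector: qE = qvB ⇒ B = E/v.
B = 9500/6380 = 1.49 T.

B = 1.49 T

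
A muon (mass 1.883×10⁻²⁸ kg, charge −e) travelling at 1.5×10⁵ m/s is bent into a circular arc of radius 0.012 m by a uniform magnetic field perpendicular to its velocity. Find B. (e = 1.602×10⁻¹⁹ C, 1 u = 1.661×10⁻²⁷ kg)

B ≈ 0.015 T

From |q|vB = mv²/r, B = mv/(|q|r).
B = (1.883×10⁻²⁸)(1.5×10⁵)/((1.602×10⁻¹⁹)(0.012)) ≈ 0.015 T.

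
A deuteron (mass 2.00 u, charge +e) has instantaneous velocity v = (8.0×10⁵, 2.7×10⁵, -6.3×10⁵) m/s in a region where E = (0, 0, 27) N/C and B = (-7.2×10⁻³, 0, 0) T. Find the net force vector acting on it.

F ≈ (0, 7.27×10⁻¹⁶, 3.16×10⁻¹⁶) N

v×B = (0, 4540, 1940) N/C.
E + v×B = (0, 4540, 1970) N/C.
F = q(E + v×B) = (1.602×10⁻¹⁹ C)·(0, 4540, 1970) = (0, 7.27×10⁻¹⁶, 3.16×10⁻¹⁶) N.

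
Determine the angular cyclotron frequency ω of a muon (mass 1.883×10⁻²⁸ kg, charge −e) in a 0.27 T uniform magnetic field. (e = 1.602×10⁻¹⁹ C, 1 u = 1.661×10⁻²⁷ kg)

ω = |q|B/m.
ω = (1.602×10⁻¹⁹)(0.27)/1.883×10⁻²⁸ ≈ 2.3×10⁸ rad/s.

ω ≈ 2.3×10⁸ rad/s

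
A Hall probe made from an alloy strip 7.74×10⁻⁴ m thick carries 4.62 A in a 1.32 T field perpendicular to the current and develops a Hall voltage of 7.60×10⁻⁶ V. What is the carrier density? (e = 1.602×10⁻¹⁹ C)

From V_H = IB/(n e t), n = IB/(V_H e t).
n = (4.62)(1.32)/((7.60×10⁻⁶)(1.602×10⁻¹⁹)(7.74×10⁻⁴)) ≈ 6.47×10²⁷ m⁻³.

n ≈ 6.47×10²⁷ m⁻³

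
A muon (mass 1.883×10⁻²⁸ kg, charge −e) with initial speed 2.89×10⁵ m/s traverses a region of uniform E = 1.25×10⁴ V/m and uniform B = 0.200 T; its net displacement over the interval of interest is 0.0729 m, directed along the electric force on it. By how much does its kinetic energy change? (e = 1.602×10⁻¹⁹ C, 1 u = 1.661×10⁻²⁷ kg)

ΔKE ≈ 1.46×10⁻¹⁶ J

The magnetic force is always ⟂ v and does no work; only the electric force changes KE.
ΔKE = F_E · d = |q|E d = (1.602×10⁻¹⁹)(1.25×10⁴)(0.0729) ≈ 1.46×10⁻¹⁶ J.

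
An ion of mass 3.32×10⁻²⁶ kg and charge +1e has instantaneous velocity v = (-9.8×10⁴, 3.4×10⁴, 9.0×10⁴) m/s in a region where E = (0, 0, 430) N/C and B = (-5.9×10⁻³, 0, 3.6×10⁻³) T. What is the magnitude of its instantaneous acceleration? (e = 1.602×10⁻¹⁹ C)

|a| ≈ 3.22×10⁹ m/s²

v×B = (122, -178, 201) N/C.
E + v×B = (122, -178, 631) N/C.
F = q(E + v×B) = (1.602×10⁻¹⁹ C)·(122, -178, 631) = (1.96×10⁻¹⁷, -2.85×10⁻¹⁷, 1.01×10⁻¹⁶) N.
|a| = |F|/m = 1.068×10⁻¹⁶/3.32×10⁻²⁶ ≈ 3.22×10⁹ m/s².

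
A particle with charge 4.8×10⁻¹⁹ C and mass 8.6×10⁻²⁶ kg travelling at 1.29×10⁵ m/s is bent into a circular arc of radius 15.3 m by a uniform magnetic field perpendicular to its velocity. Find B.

From |q|vB = mv²/r, B = mv/(|q|r).
B = (8.6×10⁻²⁶)(1.29×10⁵)/((4.8×10⁻¹⁹)(15.3)) ≈ 1.51×10⁻³ T.

B ≈ 1.51×10⁻³ T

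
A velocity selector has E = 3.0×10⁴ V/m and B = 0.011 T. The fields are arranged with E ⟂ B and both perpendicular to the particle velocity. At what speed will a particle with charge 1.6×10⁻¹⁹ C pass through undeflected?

Zero net Lorentz force requires |qE| = |q v×B|, i.e. E = vB.
v = E/B = 3.0×10⁴/0.011 = 2.7×10⁶ m/s.
The result is independent of the particle's charge and mass.

v = 2.7×10⁶ m/s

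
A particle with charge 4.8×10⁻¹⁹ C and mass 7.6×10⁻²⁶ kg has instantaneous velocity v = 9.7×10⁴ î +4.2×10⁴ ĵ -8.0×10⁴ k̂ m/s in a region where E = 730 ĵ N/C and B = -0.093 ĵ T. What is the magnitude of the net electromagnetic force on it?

v×B = (-7440, 0, -9020) N/C.
E + v×B = (-7440, 730, -9020) N/C.
F = q(E + v×B) = (4.8×10⁻¹⁹ C)·(-7440, 730, -9020) = (-3.57×10⁻¹⁵, 3.50×10⁻¹⁶, -4.33×10⁻¹⁵) N.
|F| = 5.62×10⁻¹⁵ N.

|F| ≈ 5.62×10⁻¹⁵ N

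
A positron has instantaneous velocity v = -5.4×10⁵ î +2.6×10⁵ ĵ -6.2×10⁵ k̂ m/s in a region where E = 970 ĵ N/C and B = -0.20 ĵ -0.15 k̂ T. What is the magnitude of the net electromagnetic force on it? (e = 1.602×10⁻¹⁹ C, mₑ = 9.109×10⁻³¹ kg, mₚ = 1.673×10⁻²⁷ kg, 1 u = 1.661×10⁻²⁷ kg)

v×B = (-1.63×10⁵, -8.10×10⁴, 1.08×10⁵) N/C.
E + v×B = (-1.63×10⁵, -8.00×10⁴, 1.08×10⁵) N/C.
F = q(E + v×B) = (1.602×10⁻¹⁹ C)·(-1.63×10⁵, -8.00×10⁴, 1.08×10⁵) = (-2.61×10⁻¹⁴, -1.28×10⁻¹⁴, 1.73×10⁻¹⁴) N.
|F| = 3.38×10⁻¹⁴ N.

|F| ≈ 3.38×10⁻¹⁴ N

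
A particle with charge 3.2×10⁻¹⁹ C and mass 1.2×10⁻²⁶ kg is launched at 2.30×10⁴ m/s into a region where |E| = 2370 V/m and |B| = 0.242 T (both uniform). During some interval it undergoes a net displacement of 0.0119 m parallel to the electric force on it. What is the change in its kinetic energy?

The magnetic force is always ⟂ v and does no work; only the electric force changes KE.
ΔKE = F_E · d = |q|E d = (3.2×10⁻¹⁹)(2370)(0.0119) ≈ 9.02×10⁻¹⁸ J.

ΔKE ≈ 9.02×10⁻¹⁸ J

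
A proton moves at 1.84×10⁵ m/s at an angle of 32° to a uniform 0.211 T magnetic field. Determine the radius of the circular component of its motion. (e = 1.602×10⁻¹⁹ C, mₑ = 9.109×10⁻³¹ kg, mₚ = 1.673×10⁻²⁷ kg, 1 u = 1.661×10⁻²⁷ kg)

v⊥ = v sinθ = 1.84×10⁵·sin32° ≈ 9.751×10⁴ m/s.
r = m v⊥/(|q|B) = (1.673×10⁻²⁷)(9.751×10⁴)/((1.602×10⁻¹⁹)(0.211)) ≈ 4.83×10⁻³ m.

r ≈ 4.83×10⁻³ m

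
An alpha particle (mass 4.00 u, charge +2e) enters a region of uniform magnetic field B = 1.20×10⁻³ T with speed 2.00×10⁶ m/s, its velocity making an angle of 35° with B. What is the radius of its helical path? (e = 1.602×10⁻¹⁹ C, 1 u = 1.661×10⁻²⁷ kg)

r ≈ 19.8 m

v⊥ = v sinθ = 2.00×10⁶·sin35° ≈ 1.147×10⁶ m/s.
r = m v⊥/(|q|B) = (6.644×10⁻²⁷)(1.147×10⁶)/((3.204×10⁻¹⁹)(1.20×10⁻³)) ≈ 19.8 m.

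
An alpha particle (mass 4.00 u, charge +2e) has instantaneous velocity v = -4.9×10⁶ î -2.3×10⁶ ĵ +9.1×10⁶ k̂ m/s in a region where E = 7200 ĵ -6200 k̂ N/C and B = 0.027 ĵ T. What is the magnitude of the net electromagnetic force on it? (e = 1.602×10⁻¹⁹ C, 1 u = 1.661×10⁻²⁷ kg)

|F| ≈ 9.04×10⁻¹⁴ N

v×B = (-2.46×10⁵, 0, -1.32×10⁵) N/C.
E + v×B = (-2.46×10⁵, 7200, -1.38×10⁵) N/C.
F = q(E + v×B) = (3.204×10⁻¹⁹ C)·(-2.46×10⁵, 7200, -1.38×10⁵) = (-7.87×10⁻¹⁴, 2.31×10⁻¹⁵, -4.44×10⁻¹⁴) N.
|F| = 9.04×10⁻¹⁴ N.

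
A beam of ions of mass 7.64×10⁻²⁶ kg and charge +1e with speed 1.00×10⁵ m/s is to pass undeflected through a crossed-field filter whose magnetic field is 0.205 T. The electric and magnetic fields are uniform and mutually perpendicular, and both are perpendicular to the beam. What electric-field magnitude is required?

E = 2.05×10⁴ V/m

For straight-line motion qE = qvB, so E = vB.
E = 1.00×10⁵ × 0.205 = 2.05×10⁴ V/m.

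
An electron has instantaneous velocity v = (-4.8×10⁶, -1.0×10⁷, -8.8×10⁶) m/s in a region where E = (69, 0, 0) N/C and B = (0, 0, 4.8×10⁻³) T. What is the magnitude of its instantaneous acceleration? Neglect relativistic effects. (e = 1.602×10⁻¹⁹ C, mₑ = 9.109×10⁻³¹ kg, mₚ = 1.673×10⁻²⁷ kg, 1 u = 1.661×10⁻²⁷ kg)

v×B = (-4.80×10⁴, 2.30×10⁴, 0) N/C.
E + v×B = (-4.79×10⁴, 2.30×10⁴, 0) N/C.
F = q(E + v×B) = (−1.602×10⁻¹⁹ C)·(-4.79×10⁴, 2.30×10⁴, 0) = (7.68×10⁻¹⁵, -3.69×10⁻¹⁵, 0) N.
|a| = |F|/m = 8.520×10⁻¹⁵/9.109×10⁻³¹ ≈ 9.35×10¹⁵ m/s².

|a| ≈ 9.35×10¹⁵ m/s²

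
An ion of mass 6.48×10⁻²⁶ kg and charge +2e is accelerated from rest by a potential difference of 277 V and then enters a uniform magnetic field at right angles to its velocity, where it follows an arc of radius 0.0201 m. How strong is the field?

B ≈ 0.527 T

v = √(2|q|V/m) = √(2·3.204×10⁻¹⁹·277/6.48×10⁻²⁶) ≈ 5.234×10⁴ m/s.
B = mv/(|q|r) = (6.48×10⁻²⁶)(5.234×10⁴)/((3.204×10⁻¹⁹)(0.0201)) ≈ 0.527 T.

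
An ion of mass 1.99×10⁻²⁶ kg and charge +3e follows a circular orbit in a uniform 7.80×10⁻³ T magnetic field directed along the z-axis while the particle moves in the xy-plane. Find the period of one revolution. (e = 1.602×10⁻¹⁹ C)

T ≈ 3.34×10⁻⁵ s

The cyclotron period depends only on m, q, B: T = 2πm/(|q|B).
T = 2π(1.99×10⁻²⁶)/((4.806×10⁻¹⁹)(7.80×10⁻³)) ≈ 3.34×10⁻⁵ s.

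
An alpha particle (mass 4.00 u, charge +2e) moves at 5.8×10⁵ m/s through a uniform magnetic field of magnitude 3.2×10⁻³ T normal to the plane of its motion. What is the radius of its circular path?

r ≈ 3.8 m

The magnetic force provides the centripetal force: |q|vB = mv²/r.
r = mv/(|q|B) = (6.644×10⁻²⁷)(5.8×10⁵)/((3.204×10⁻¹⁹)(3.2×10⁻³)) ≈ 3.8 m.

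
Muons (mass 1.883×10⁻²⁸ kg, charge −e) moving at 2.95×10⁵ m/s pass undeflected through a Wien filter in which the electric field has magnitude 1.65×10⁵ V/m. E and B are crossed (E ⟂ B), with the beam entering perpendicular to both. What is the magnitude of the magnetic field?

B = 0.559 T

Balance of forces in the selector: qE = qvB ⇒ B = E/v.
B = 1.65×10⁵/2.95×10⁵ = 0.559 T.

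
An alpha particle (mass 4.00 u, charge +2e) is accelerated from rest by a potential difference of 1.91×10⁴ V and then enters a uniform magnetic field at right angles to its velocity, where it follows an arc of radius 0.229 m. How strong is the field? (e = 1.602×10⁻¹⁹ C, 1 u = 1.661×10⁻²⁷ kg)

B ≈ 0.123 T

v = √(2|q|V/m) = √(2·3.204×10⁻¹⁹·1.91×10⁴/6.644×10⁻²⁷) ≈ 1.357×10⁶ m/s.
B = mv/(|q|r) = (6.644×10⁻²⁷)(1.357×10⁶)/((3.204×10⁻¹⁹)(0.229)) ≈ 0.123 T.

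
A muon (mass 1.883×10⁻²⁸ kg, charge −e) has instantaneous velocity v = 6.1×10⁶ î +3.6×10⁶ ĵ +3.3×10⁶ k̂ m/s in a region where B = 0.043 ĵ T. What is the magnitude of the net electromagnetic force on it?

|F| ≈ 4.78×10⁻¹⁴ N

v×B = (-1.42×10⁵, 0, 2.62×10⁵) N/C.
F = q v×B = (−1.602×10⁻¹⁹ C)·(-1.42×10⁵, 0, 2.62×10⁵) = (2.27×10⁻¹⁴, 0, -4.20×10⁻¹⁴) N.
|F| = 4.78×10⁻¹⁴ N.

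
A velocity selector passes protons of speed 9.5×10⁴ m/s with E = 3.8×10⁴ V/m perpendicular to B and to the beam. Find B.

Balance of forces in the selector: qE = qvB ⇒ B = E/v.
B = 3.8×10⁴/9.5×10⁴ = 0.40 T.

B = 0.40 T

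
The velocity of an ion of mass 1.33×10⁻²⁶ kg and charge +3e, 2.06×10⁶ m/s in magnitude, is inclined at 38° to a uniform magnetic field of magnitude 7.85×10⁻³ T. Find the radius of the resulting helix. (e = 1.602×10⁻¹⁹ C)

r ≈ 4.47 m

v⊥ = v sinθ = 2.06×10⁶·sin38° ≈ 1.268×10⁶ m/s.
r = m v⊥/(|q|B) = (1.33×10⁻²⁶)(1.268×10⁶)/((4.806×10⁻¹⁹)(7.85×10⁻³)) ≈ 4.47 m.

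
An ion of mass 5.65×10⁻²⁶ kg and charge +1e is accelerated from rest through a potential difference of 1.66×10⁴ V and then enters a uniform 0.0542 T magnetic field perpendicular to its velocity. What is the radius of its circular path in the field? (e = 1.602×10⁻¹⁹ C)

Acceleration: |q|V = ½mv² ⇒ v = √(2|q|V/m) = √(2·1.602×10⁻¹⁹·1.66×10⁴/5.65×10⁻²⁶) ≈ 3.068×10⁵ m/s.
In the field: r = mv/(|q|B) = (5.65×10⁻²⁶)(3.068×10⁵)/((1.602×10⁻¹⁹)(0.0542)) ≈ 2.00 m.

r ≈ 2.00 m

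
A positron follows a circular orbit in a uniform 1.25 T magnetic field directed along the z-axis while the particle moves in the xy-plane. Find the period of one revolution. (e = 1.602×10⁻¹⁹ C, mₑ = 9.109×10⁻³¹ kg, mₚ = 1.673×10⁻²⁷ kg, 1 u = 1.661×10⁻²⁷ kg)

T ≈ 2.86×10⁻¹¹ s

The cyclotron period depends only on m, q, B: T = 2πm/(|q|B).
T = 2π(9.109×10⁻³¹)/((1.602×10⁻¹⁹)(1.25)) ≈ 2.86×10⁻¹¹ s.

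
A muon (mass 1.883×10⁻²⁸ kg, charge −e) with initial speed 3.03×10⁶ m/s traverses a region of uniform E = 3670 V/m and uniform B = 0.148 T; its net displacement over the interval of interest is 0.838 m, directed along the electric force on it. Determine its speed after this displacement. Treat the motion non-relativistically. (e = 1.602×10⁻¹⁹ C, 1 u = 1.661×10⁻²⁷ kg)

B does no work; ΔKE = |q|E d.
½mv_f² = ½mv₀² + |q|Ed = ½(1.883×10⁻²⁸)(3.03×10⁶)² + (1.602×10⁻¹⁹)(3670)(0.838) ≈ 8.644×10⁻¹⁶ J + 4.927×10⁻¹⁶ J ≈ 1.357×10⁻¹⁵ J.
v_f = √(2·1.357×10⁻¹⁵/1.883×10⁻²⁸) ≈ 3.80×10⁶ m/s.

v_f ≈ 3.80×10⁶ m/s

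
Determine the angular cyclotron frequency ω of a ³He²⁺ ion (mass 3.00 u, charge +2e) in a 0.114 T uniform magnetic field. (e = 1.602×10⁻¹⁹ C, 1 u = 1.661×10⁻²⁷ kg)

ω ≈ 7.33×10⁶ rad/s

ω = |q|B/m.
ω = (3.204×10⁻¹⁹)(0.114)/4.983×10⁻²⁷ ≈ 7.33×10⁶ rad/s.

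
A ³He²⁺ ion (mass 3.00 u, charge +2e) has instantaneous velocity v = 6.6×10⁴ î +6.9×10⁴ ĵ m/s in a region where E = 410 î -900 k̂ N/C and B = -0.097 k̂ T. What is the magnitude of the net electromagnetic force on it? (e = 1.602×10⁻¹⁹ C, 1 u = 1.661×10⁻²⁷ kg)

|F| ≈ 2.89×10⁻¹⁵ N

v×B = (-6690, 6400, 0) N/C.
E + v×B = (-6280, 6400, -900) N/C.
F = q(E + v×B) = (3.204×10⁻¹⁹ C)·(-6280, 6400, -900) = (-2.01×10⁻¹⁵, 2.05×10⁻¹⁵, -2.88×10⁻¹⁶) N.
|F| = 2.89×10⁻¹⁵ N.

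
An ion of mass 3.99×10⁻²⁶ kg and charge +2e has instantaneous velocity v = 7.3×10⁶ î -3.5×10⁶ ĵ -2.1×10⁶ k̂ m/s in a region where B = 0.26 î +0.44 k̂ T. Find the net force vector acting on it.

v×B = (-1.54×10⁶, -3.76×10⁶, 9.10×10⁵) N/C.
F = q v×B = (3.204×10⁻¹⁹ C)·(-1.54×10⁶, -3.76×10⁶, 9.10×10⁵) = (-4.93×10⁻¹³, -1.20×10⁻¹², 2.92×10⁻¹³) N.

F ≈ (-4.93×10⁻¹³, -1.20×10⁻¹², 2.92×10⁻¹³) N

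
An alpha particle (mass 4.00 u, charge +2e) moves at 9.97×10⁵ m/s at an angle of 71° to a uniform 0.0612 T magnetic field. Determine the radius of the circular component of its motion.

r ≈ 0.319 m

v⊥ = v sinθ = 9.97×10⁵·sin71° ≈ 9.427×10⁵ m/s.
r = m v⊥/(|q|B) = (6.644×10⁻²⁷)(9.427×10⁵)/((3.204×10⁻¹⁹)(0.0612)) ≈ 0.319 m.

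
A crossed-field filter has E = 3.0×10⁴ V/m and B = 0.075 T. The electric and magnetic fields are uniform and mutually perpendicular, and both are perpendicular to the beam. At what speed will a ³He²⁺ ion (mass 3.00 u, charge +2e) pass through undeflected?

v = 4.0×10⁵ m/s

Zero net Lorentz force requires |qE| = |q v×B|, i.e. E = vB.
v = E/B = 3.0×10⁴/0.075 = 4.0×10⁵ m/s.
The result is independent of the particle's charge and mass.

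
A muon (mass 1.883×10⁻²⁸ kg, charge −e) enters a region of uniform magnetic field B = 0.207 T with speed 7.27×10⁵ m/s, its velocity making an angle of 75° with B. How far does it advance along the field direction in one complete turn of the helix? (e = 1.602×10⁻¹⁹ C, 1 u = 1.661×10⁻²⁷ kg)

p ≈ 6.71×10⁻³ m

v∥ = v cosθ = 7.27×10⁵·cos75° ≈ 1.882×10⁵ m/s.
T = 2πm/(|q|B) = 2π(1.883×10⁻²⁸)/((1.602×10⁻¹⁹)(0.207)) ≈ 3.568×10⁻⁸ s.
pitch = v∥ T = (1.882×10⁵)(3.568×10⁻⁸) ≈ 6.71×10⁻³ m.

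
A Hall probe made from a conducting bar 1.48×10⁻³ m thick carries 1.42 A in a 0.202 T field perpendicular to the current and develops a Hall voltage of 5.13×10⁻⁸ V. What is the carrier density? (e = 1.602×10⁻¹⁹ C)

n ≈ 2.36×10²⁸ m⁻³

From V_H = IB/(n e t), n = IB/(V_H e t).
n = (1.42)(0.202)/((5.13×10⁻⁸)(1.602×10⁻¹⁹)(1.48×10⁻³)) ≈ 2.36×10²⁸ m⁻³.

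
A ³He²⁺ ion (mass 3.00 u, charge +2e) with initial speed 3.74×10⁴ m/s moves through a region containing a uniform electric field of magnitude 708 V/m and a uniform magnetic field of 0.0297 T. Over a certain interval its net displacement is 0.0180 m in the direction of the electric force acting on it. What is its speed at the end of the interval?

v_f ≈ 5.51×10⁴ m/s

B does no work; ΔKE = |q|E d.
½mv_f² = ½mv₀² + |q|Ed = ½(4.983×10⁻²⁷)(3.74×10⁴)² + (3.204×10⁻¹⁹)(708)(0.0180) ≈ 3.485×10⁻¹⁸ J + 4.083×10⁻¹⁸ J ≈ 7.568×10⁻¹⁸ J.
v_f = √(2·7.568×10⁻¹⁸/4.983×10⁻²⁷) ≈ 5.51×10⁴ m/s.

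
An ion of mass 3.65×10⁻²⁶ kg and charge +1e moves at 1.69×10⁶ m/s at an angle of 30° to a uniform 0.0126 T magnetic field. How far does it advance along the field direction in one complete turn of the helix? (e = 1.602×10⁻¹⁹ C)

v∥ = v cosθ = 1.69×10⁶·cos30° ≈ 1.464×10⁶ m/s.
T = 2πm/(|q|B) = 2π(3.65×10⁻²⁶)/((1.602×10⁻¹⁹)(0.0126)) ≈ 1.136×10⁻⁴ s.
pitch = v∥ T = (1.464×10⁶)(1.136×10⁻⁴) ≈ 166 m.

p ≈ 166 m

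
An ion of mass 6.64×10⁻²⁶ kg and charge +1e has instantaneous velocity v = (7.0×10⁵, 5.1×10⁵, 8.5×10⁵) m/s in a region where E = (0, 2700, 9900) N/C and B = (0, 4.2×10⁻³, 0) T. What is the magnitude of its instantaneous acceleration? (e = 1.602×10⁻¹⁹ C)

|a| ≈ 3.28×10¹⁰ m/s²

v×B = (-3570, 0, 2940) N/C.
E + v×B = (-3570, 2700, 1.28×10⁴) N/C.
F = q(E + v×B) = (1.602×10⁻¹⁹ C)·(-3570, 2700, 1.28×10⁴) = (-5.72×10⁻¹⁶, 4.33×10⁻¹⁶, 2.06×10⁻¹⁵) N.
|a| = |F|/m = 2.178×10⁻¹⁵/6.64×10⁻²⁶ ≈ 3.28×10¹⁰ m/s².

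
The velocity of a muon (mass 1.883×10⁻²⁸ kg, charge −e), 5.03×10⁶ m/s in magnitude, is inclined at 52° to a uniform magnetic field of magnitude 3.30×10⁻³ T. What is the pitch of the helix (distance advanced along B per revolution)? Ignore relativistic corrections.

v∥ = v cosθ = 5.03×10⁶·cos52° ≈ 3.097×10⁶ m/s.
T = 2πm/(|q|B) = 2π(1.883×10⁻²⁸)/((1.602×10⁻¹⁹)(3.30×10⁻³)) ≈ 2.238×10⁻⁶ s.
pitch = v∥ T = (3.097×10⁶)(2.238×10⁻⁶) ≈ 6.93 m.

p ≈ 6.93 m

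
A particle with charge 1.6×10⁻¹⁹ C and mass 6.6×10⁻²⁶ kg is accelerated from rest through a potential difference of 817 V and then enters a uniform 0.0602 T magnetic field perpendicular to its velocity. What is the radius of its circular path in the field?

r ≈ 0.431 m

Acceleration: |q|V = ½mv² ⇒ v = √(2|q|V/m) = √(2·1.6×10⁻¹⁹·817/6.6×10⁻²⁶) ≈ 6.294×10⁴ m/s.
In the field: r = mv/(|q|B) = (6.6×10⁻²⁶)(6.294×10⁴)/((1.6×10⁻¹⁹)(0.0602)) ≈ 0.431 m.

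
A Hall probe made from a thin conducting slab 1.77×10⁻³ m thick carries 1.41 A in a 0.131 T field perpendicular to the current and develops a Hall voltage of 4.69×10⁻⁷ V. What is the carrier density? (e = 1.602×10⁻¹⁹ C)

From V_H = IB/(n e t), n = IB/(V_H e t).
n = (1.41)(0.131)/((4.69×10⁻⁷)(1.602×10⁻¹⁹)(1.77×10⁻³)) ≈ 1.39×10²⁷ m⁻³.

n ≈ 1.39×10²⁷ m⁻³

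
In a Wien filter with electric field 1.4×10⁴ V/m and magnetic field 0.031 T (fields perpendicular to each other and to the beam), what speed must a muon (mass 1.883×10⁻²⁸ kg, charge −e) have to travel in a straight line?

v = 4.5×10⁵ m/s

Zero net Lorentz force requires |qE| = |q v×B|, i.e. E = vB.
v = E/B = 1.4×10⁴/0.031 = 4.5×10⁵ m/s.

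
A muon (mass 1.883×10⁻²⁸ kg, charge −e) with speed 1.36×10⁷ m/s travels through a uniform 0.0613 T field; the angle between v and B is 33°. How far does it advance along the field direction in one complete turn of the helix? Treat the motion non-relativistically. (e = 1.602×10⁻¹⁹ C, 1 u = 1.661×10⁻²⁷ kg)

v∥ = v cosθ = 1.36×10⁷·cos33° ≈ 1.141×10⁷ m/s.
T = 2πm/(|q|B) = 2π(1.883×10⁻²⁸)/((1.602×10⁻¹⁹)(0.0613)) ≈ 1.205×10⁻⁷ s.
pitch = v∥ T = (1.141×10⁷)(1.205×10⁻⁷) ≈ 1.37 m.

p ≈ 1.37 m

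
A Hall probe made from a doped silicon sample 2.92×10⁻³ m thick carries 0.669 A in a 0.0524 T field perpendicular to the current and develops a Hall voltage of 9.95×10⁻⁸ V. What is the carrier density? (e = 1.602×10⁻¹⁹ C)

From V_H = IB/(n e t), n = IB/(V_H e t).
n = (0.669)(0.0524)/((9.95×10⁻⁸)(1.602×10⁻¹⁹)(2.92×10⁻³)) ≈ 7.53×10²⁶ m⁻³.

n ≈ 7.53×10²⁶ m⁻³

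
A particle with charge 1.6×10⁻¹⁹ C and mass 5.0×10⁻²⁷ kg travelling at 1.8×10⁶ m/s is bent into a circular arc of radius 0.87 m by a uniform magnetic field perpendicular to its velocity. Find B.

From |q|vB = mv²/r, B = mv/(|q|r).
B = (5.0×10⁻²⁷)(1.8×10⁶)/((1.6×10⁻¹⁹)(0.87)) ≈ 0.065 T.

B ≈ 0.065 T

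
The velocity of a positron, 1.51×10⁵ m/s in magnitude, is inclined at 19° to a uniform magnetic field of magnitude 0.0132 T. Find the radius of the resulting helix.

v⊥ = v sinθ = 1.51×10⁵·sin19° ≈ 4.916×10⁴ m/s.
r = m v⊥/(|q|B) = (9.109×10⁻³¹)(4.916×10⁴)/((1.602×10⁻¹⁹)(0.0132)) ≈ 2.12×10⁻⁵ m.

r ≈ 2.12×10⁻⁵ m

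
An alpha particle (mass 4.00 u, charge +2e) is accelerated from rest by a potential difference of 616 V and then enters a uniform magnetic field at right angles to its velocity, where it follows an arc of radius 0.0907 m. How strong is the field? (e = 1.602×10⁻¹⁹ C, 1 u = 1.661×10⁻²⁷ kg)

B ≈ 0.0557 T

v = √(2|q|V/m) = √(2·3.204×10⁻¹⁹·616/6.644×10⁻²⁷) ≈ 2.437×10⁵ m/s.
B = mv/(|q|r) = (6.644×10⁻²⁷)(2.437×10⁵)/((3.204×10⁻¹⁹)(0.0907)) ≈ 0.0557 T.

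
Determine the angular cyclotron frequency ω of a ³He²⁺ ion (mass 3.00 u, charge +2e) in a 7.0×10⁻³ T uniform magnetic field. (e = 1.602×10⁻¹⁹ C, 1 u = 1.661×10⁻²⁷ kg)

ω = |q|B/m.
ω = (3.204×10⁻¹⁹)(7.0×10⁻³)/4.983×10⁻²⁷ ≈ 4.5×10⁵ rad/s.

ω ≈ 4.5×10⁵ rad/s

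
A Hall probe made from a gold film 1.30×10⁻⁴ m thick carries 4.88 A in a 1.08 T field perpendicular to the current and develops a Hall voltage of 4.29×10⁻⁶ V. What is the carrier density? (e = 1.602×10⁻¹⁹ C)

n ≈ 5.90×10²⁸ m⁻³

From V_H = IB/(n e t), n = IB/(V_H e t).
n = (4.88)(1.08)/((4.29×10⁻⁶)(1.602×10⁻¹⁹)(1.30×10⁻⁴)) ≈ 5.90×10²⁸ m⁻³.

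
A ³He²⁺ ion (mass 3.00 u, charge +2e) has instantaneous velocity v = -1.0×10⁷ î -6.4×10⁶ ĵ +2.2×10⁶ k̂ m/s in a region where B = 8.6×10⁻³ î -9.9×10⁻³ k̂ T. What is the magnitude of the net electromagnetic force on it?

|F| ≈ 3.72×10⁻¹⁴ N

v×B = (6.34×10⁴, -8.01×10⁴, 5.50×10⁴) N/C.
F = q v×B = (3.204×10⁻¹⁹ C)·(6.34×10⁴, -8.01×10⁴, 5.50×10⁴) = (2.03×10⁻¹⁴, -2.57×10⁻¹⁴, 1.76×10⁻¹⁴) N.
|F| = 3.72×10⁻¹⁴ N.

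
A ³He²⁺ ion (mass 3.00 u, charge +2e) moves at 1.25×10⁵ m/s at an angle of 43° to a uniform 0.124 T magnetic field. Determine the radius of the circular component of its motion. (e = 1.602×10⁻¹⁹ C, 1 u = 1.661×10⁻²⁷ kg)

r ≈ 0.0107 m

v⊥ = v sinθ = 1.25×10⁵·sin43° ≈ 8.525×10⁴ m/s.
r = m v⊥/(|q|B) = (4.983×10⁻²⁷)(8.525×10⁴)/((3.204×10⁻¹⁹)(0.124)) ≈ 0.0107 m.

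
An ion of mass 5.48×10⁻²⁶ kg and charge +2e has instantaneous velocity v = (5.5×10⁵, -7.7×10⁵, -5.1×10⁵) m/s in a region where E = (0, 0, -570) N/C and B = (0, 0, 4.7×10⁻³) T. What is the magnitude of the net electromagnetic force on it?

v×B = (-3620, -2580, 0) N/C.
E + v×B = (-3620, -2580, -570) N/C.
F = q(E + v×B) = (3.204×10⁻¹⁹ C)·(-3620, -2580, -570) = (-1.16×10⁻¹⁵, -8.28×10⁻¹⁶, -1.83×10⁻¹⁶) N.
|F| = 1.44×10⁻¹⁵ N.

|F| ≈ 1.44×10⁻¹⁵ N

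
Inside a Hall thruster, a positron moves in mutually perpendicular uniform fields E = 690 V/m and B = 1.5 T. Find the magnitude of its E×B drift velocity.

v_d ≈ 460 m/s

The E×B drift speed is v_d = E/B.
v_d = 690/1.5 = 460 m/s.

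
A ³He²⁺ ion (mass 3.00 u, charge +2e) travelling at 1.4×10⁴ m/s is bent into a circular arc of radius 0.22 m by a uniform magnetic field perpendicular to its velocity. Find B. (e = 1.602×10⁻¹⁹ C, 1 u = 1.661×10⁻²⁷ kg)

From |q|vB = mv²/r, B = mv/(|q|r).
B = (4.983×10⁻²⁷)(1.4×10⁴)/((3.204×10⁻¹⁹)(0.22)) ≈ 9.9×10⁻⁴ T.

B ≈ 9.9×10⁻⁴ T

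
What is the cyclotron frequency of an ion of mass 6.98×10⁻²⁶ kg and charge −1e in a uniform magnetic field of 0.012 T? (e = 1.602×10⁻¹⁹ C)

f ≈ 4400 Hz

f = |q|B/(2πm).
f = (1.602×10⁻¹⁹)(0.012)/(2π·6.98×10⁻²⁶) ≈ 4400 Hz.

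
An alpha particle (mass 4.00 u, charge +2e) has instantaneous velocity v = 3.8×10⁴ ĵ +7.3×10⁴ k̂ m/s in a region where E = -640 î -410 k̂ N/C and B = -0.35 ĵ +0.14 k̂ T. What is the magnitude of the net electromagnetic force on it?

v×B = (3.09×10⁴, 0, 0) N/C.
E + v×B = (3.02×10⁴, 0, -410) N/C.
F = q(E + v×B) = (3.204×10⁻¹⁹ C)·(3.02×10⁴, 0, -410) = (9.69×10⁻¹⁵, 0, -1.31×10⁻¹⁶) N.
|F| = 9.69×10⁻¹⁵ N.

|F| ≈ 9.69×10⁻¹⁵ N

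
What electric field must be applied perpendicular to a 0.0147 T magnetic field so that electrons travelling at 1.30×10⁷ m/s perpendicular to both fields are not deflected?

E = 1.91×10⁵ V/m

For straight-line motion qE = qvB, so E = vB.
E = 1.30×10⁷ × 0.0147 = 1.91×10⁵ V/m.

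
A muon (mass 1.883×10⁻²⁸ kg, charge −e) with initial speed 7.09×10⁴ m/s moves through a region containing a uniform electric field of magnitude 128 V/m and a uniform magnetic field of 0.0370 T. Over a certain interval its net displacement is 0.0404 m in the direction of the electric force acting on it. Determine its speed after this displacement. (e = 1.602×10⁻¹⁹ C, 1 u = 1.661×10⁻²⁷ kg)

v_f ≈ 1.18×10⁵ m/s

B does no work; ΔKE = |q|E d.
½mv_f² = ½mv₀² + |q|Ed = ½(1.883×10⁻²⁸)(7.09×10⁴)² + (1.602×10⁻¹⁹)(128)(0.0404) ≈ 4.733×10⁻¹⁹ J + 8.284×10⁻¹⁹ J ≈ 1.302×10⁻¹⁸ J.
v_f = √(2·1.302×10⁻¹⁸/1.883×10⁻²⁸) ≈ 1.18×10⁵ m/s.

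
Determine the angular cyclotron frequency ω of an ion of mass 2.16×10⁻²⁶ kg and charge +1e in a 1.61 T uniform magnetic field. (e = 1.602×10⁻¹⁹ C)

ω ≈ 1.19×10⁷ rad/s

ω = |q|B/m.
ω = (1.602×10⁻¹⁹)(1.61)/2.16×10⁻²⁶ ≈ 1.19×10⁷ rad/s.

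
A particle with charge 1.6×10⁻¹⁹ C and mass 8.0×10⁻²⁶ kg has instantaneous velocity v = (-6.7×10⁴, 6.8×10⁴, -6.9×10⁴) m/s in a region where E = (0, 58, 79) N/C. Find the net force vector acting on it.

Only an electric field acts, so F = qE = (1.6×10⁻¹⁹ C)·(0, 58.0, 79.0) = (0, 9.28×10⁻¹⁸, 1.26×10⁻¹⁷) N.

F ≈ (0, 9.28×10⁻¹⁸, 1.26×10⁻¹⁷) N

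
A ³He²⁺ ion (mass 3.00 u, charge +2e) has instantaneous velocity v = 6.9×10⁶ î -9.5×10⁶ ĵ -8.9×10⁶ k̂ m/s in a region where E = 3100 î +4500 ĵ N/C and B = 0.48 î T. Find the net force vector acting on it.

F ≈ (9.93×10⁻¹⁶, -1.37×10⁻¹², 1.46×10⁻¹²) N

v×B = (0, -4.27×10⁶, 4.56×10⁶) N/C.
E + v×B = (3100, -4.27×10⁶, 4.56×10⁶) N/C.
F = q(E + v×B) = (3.204×10⁻¹⁹ C)·(3100, -4.27×10⁶, 4.56×10⁶) = (9.93×10⁻¹⁶, -1.37×10⁻¹², 1.46×10⁻¹²) N.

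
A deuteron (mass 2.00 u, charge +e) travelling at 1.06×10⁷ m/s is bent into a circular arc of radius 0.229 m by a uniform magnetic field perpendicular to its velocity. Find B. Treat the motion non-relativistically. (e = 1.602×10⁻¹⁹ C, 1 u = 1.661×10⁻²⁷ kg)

B ≈ 0.960 T

From |q|vB = mv²/r, B = mv/(|q|r).
B = (3.322×10⁻²⁷)(1.06×10⁷)/((1.602×10⁻¹⁹)(0.229)) ≈ 0.960 T.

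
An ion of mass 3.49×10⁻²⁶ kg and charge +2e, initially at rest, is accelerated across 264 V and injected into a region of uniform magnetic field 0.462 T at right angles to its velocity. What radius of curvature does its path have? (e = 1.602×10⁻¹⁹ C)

Acceleration: |q|V = ½mv² ⇒ v = √(2|q|V/m) = √(2·3.204×10⁻¹⁹·264/3.49×10⁻²⁶) ≈ 6.962×10⁴ m/s.
In the field: r = mv/(|q|B) = (3.49×10⁻²⁶)(6.962×10⁴)/((3.204×10⁻¹⁹)(0.462)) ≈ 0.0164 m.

r ≈ 0.0164 m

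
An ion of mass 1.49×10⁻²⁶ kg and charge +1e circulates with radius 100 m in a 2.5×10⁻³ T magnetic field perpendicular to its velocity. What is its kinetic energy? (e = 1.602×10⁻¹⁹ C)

KE ≈ 5.4×10⁻¹⁴ J

v = |q|Br/m, then KE = ½mv² = (qBr)²/(2m).
v = (1.602×10⁻¹⁹)(2.5×10⁻³)(100)/1.49×10⁻²⁶ ≈ 2.688×10⁶ m/s.
KE = ½(1.49×10⁻²⁶)(2.688×10⁶)² ≈ 5.4×10⁻¹⁴ J.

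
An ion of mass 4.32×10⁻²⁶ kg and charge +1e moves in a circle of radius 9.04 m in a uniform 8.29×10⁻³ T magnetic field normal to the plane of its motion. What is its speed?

From |q|vB = mv²/r, v = |q|Br/m.
v = (1.602×10⁻¹⁹)(8.29×10⁻³)(9.04)/4.32×10⁻²⁶ ≈ 2.78×10⁵ m/s.

v ≈ 2.78×10⁵ m/s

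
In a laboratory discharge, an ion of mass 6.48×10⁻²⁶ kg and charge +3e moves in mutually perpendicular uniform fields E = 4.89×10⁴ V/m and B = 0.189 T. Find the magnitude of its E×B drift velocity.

v_d ≈ 2.59×10⁵ m/s

In crossed fields the guiding centre drifts at v_d = |E×B|/B² = E/B, independent of charge and mass.
v_d = 4.89×10⁴/0.189 = 2.59×10⁵ m/s.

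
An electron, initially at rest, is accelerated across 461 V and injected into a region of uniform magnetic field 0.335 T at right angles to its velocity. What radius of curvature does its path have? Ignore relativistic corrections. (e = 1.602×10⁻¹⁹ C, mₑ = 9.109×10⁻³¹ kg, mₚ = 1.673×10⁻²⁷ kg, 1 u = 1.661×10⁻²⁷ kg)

Acceleration: |q|V = ½mv² ⇒ v = √(2|q|V/m) = √(2·1.602×10⁻¹⁹·461/9.109×10⁻³¹) ≈ 1.273×10⁷ m/s.
In the field: r = mv/(|q|B) = (9.109×10⁻³¹)(1.273×10⁷)/((1.602×10⁻¹⁹)(0.335)) ≈ 2.16×10⁻⁴ m.

r ≈ 2.16×10⁻⁴ m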